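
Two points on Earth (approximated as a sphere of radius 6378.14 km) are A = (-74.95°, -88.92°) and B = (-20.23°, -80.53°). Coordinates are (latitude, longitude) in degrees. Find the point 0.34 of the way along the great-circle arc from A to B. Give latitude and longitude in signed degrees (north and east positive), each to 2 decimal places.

The central angle between A and B is δ = 0.9582 rad.
With f = 0.34, the slerp weights are sin((1−f)δ)/sin δ = 0.7225 and sin(fδ)/sin δ = 0.3912.
Weighted sum of the unit vectors: (0.7225)·(0.0049,-0.2596,-0.9657) + (0.3912)·(0.1544,-0.9255,-0.3458) = (0.0639, -0.5496, -0.8330).
Converting back: φ = atan2(z, √(x²+y²)) = -56.40°, λ = atan2(y, x) = -83.37°.

-56.40°, -83.37°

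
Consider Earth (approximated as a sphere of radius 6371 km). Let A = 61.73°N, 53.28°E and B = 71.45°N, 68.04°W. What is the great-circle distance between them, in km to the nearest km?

4540 km

Let φ₁ = 1.0774 rad, φ₂ = 1.2470 rad, and Δλ = -2.1174 rad.
Haversine: a = sin²(Δφ/2) + cos φ₁ cos φ₂ sin²(Δλ/2) = 0.0072 + (0.4736)(0.3181)(0.7599) = 0.12168.
Central angle c = 2·arcsin(√a) = 0.71263 rad.
Distance = R·c = 6371 × 0.7126 ≈ 4540 km.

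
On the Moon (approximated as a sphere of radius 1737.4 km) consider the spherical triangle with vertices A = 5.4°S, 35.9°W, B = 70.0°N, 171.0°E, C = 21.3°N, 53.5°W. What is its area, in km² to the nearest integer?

Side lengths (central angles): a = 1.4565, b = 0.5549, c = 1.9737 rad; semiperimeter s = 1.9925.
By l'Huilier's theorem, tan(E/4) = √[tan(s/2) tan((s−a)/2) tan((s−b)/2) tan((s−c)/2)], giving spherical excess E = 0.2363 rad.
Area = E·R² = 0.2363 × (1737.4)² ≈ 713208 km².

713208 km²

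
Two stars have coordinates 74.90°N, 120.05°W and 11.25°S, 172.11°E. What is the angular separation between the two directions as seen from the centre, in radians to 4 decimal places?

In radians: φ₁ = 1.3073, φ₂ = -0.1963, Δλ = -67.840° = -1.1840 rad.
cos c = sin φ₁ sin φ₂ + cos φ₁ cos φ₂ cos Δλ = (0.9655)(-0.1951) + (0.2605)(0.9808)(0.3772) = -0.09198,
so c = arccos(-0.09198) = 1.66291 rad.
So the angular separation is 1.6629 rad.

1.6629 rad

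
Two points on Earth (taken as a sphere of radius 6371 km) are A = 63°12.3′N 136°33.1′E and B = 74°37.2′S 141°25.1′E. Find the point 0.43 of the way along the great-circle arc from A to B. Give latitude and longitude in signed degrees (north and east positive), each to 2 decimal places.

Central angle δ = 2.4061 rad. Interpolating on the sphere with fraction f = 0.43:
P = [sin((1−f)δ)·A + sin(fδ)·B] / sin δ = 1.4610·A + 1.2813·B in Cartesian coordinates,
giving P = (-0.7438, 0.6649, 0.0687), i.e. latitude 3.94°, longitude 138.21°.

3.94°, 138.21°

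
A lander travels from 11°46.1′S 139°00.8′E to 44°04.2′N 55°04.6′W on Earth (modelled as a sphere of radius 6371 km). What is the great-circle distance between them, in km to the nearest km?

16178 km

In radians: φ₁ = -0.2054, φ₂ = 0.7692, Δλ = 165.910° = 2.8957 rad.
cos c = sin φ₁ sin φ₂ + cos φ₁ cos φ₂ cos Δλ = (-0.2040)(0.6955) + (0.9790)(0.7185)(-0.9699) = -0.82408,
so c = arccos(-0.82408) = 2.53938 rad.
Distance = R·c = 6371 × 2.5394 ≈ 16178 km.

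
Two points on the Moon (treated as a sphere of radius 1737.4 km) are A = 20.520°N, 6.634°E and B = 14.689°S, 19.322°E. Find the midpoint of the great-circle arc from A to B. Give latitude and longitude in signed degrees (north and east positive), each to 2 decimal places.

The central angle between A and B is δ = 0.6519 rad.
With f = 0.5, the slerp weights are sin((1−f)δ)/sin δ = 0.5278 and sin(fδ)/sin δ = 0.5278.
Weighted sum of the unit vectors: (0.5278)·(0.9303,0.1082,0.3505) + (0.5278)·(0.9128,0.3201,-0.2536) = (0.9728, 0.2260, 0.0512).
Converting back: φ = atan2(z, √(x²+y²)) = 2.93°, λ = atan2(y, x) = 13.08°.

2.93°, 13.08°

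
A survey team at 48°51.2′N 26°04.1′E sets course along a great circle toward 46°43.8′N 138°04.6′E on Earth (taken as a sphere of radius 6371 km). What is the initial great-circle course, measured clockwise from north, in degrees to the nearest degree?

43°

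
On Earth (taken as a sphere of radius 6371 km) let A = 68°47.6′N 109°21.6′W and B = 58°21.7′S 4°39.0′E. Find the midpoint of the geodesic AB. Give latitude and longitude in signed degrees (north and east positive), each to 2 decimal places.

9.16°, -36.56°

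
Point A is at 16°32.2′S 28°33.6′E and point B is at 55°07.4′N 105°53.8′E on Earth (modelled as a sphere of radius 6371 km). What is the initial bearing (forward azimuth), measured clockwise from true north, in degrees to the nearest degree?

With φ₁ = -0.2886, φ₂ = 0.9621, Δλ = 1.3498 rad, the forward-azimuth formula gives
θ = atan2( sin Δλ cos φ₂ , cos φ₁ sin φ₂ − sin φ₁ cos φ₂ cos Δλ ) = atan2(0.5579, 0.8221) = 34.16°.
So the initial bearing is 34°.

34°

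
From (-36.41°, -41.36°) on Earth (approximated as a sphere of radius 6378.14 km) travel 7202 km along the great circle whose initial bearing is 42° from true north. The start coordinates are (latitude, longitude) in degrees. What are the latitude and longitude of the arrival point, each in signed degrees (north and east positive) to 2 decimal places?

Angular distance δ = d/R = 7202/6378.14 = 1.12917 rad; initial bearing θ = 0.7330 rad.
sin φ₂ = sin φ₁ cos δ + cos φ₁ sin δ cos θ = (-0.5936)(0.4274) + (0.8048)(0.9041)(0.7431) = 0.2870, so φ₂ = 16.68°.
Δλ = atan2(sin θ sin δ cos φ₁, cos δ − sin φ₁ sin φ₂) = atan2(0.4868, 0.5978) = 39.161°.
λ₂ = -41.360° + 39.161° = -2.20°.

16.68°, -2.20°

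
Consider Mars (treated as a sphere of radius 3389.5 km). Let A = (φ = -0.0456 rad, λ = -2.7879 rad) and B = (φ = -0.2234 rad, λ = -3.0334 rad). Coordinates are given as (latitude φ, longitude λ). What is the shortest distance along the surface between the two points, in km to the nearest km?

1020 km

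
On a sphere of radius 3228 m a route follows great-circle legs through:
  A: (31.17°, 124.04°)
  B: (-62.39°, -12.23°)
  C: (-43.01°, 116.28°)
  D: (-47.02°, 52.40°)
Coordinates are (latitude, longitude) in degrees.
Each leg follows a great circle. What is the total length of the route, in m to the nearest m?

14033 m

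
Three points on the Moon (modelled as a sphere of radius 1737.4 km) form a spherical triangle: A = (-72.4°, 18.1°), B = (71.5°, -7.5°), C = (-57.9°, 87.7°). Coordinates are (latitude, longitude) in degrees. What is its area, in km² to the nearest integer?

5232023 km²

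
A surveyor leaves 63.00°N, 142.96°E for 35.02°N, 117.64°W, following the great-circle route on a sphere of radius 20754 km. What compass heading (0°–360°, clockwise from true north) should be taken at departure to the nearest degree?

Δλ = 99.400° = 1.7349 rad.
y = sin Δλ · cos φ₂ = (0.9866)(0.8190) = 0.8080
x = cos φ₁ sin φ₂ − sin φ₁ cos φ₂ cos Δλ = (0.4540)(0.5739) − (0.8910)(0.8190)(-0.1633) = 0.3797
θ = atan2(y, x) = 64.83°, so the bearing is 65°.

65°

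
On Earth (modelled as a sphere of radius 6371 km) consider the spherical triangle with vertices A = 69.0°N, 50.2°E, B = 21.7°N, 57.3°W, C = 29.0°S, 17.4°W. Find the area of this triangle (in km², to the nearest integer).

40908272 km²

Side lengths (central angles): a = 1.1105, b = 1.9105, c = 1.3232 rad; semiperimeter s = 2.1721.
By l'Huilier's theorem, tan(E/4) = √[tan(s/2) tan((s−a)/2) tan((s−b)/2) tan((s−c)/2)], giving spherical excess E = 1.0079 rad.
Area = E·R² = 1.0079 × (6371)² ≈ 40908272 km².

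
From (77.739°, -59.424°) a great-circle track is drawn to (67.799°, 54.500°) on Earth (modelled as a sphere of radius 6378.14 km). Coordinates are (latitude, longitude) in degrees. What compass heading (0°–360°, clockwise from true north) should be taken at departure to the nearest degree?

45°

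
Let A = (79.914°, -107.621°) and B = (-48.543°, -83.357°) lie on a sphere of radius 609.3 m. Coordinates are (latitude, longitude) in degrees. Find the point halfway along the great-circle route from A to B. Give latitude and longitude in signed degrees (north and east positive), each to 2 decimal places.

The central angle between A and B is δ = 2.2551 rad.
With f = 0.5, the slerp weights are sin((1−f)δ)/sin δ = 1.1659 and sin(fδ)/sin δ = 1.1659.
Weighted sum of the unit vectors: (1.1659)·(-0.0530,-0.1669,0.9845) + (1.1659)·(0.0766,-0.6576,-0.7495) = (0.0275, -0.9613, 0.2741).
Converting back: φ = atan2(z, √(x²+y²)) = 15.91°, λ = atan2(y, x) = -88.36°.

15.91°, -88.36°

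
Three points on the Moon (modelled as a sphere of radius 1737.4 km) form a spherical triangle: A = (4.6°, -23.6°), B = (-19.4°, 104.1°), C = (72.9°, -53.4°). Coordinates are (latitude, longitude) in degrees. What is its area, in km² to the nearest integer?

8072388 km²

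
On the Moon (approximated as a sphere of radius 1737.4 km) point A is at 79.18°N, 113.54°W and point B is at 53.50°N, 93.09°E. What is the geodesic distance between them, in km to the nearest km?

1407 km

Let φ₁ = 1.3820 rad, φ₂ = 0.9338 rad, and Δλ = -2.6768 rad.
cos c = sin φ₁ sin φ₂ + cos φ₁ cos φ₂ cos Δλ = (0.9822)(0.8039) + (0.1877)(0.5948)(-0.8939) = 0.68975,
so c = arccos(0.68975) = 0.80965 rad.
Distance = R·c = 1737.4 × 0.8097 ≈ 1407 km.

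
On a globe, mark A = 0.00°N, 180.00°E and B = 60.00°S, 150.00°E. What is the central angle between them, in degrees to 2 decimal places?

Let φ₁ = 0.0000 rad, φ₂ = -1.0472 rad, and Δλ = -0.5236 rad.
Haversine: a = sin²(Δφ/2) + cos φ₁ cos φ₂ sin²(Δλ/2) = 0.2500 + (1.0000)(0.5000)(0.0670) = 0.28349.
Central angle c = 2·arcsin(√a) = 1.12296 rad.
So the angular separation is 64.34°.

64.34°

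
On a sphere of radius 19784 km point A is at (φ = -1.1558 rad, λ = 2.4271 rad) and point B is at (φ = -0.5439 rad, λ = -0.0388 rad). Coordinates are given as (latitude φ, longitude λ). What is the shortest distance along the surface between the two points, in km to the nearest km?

27005 km

In radians: φ₁ = -1.1558, φ₂ = -0.5439, Δλ = -141.286° = -2.4659 rad.
cos c = sin φ₁ sin φ₂ + cos φ₁ cos φ₂ cos Δλ = (-0.9151)(-0.5175) + (0.4032)(0.8557)(-0.7803) = 0.20435,
so c = arccos(0.20435) = 1.36499 rad.
Distance = R·c = 19784 × 1.3650 ≈ 27005 km.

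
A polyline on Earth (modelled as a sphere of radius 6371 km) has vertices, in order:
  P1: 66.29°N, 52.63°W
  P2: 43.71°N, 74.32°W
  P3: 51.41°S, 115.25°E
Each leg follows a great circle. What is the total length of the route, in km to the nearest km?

Leg P1→P2: central angle 0.4446 rad, distance 2832.8 km.
Leg P2→P3: central angle 2.9665 rad, distance 18899.5 km.
Total: 2832.8 + 18899.5 ≈ 21732 km.

21732 km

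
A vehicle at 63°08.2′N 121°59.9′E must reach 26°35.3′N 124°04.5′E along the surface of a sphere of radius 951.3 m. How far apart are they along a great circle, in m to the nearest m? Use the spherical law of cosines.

607 m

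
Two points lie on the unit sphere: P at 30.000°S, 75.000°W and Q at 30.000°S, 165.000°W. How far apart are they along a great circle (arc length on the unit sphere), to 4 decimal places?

1.3181

With latitudes φ₁ = -30.000°, φ₂ = -30.000° and longitude difference Δλ = -90.000°:
cos c = sin φ₁ sin φ₂ + cos φ₁ cos φ₂ cos Δλ = (-0.5000)(-0.5000) + (0.8660)(0.8660)(0.0000) = 0.25000,
so c = arccos(0.25000) = 1.31812 rad.
On the unit sphere the arc length equals the central angle: 1.3181.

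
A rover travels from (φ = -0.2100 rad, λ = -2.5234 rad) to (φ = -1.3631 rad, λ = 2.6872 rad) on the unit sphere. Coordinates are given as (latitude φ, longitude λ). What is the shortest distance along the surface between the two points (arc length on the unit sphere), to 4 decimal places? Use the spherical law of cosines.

1.2657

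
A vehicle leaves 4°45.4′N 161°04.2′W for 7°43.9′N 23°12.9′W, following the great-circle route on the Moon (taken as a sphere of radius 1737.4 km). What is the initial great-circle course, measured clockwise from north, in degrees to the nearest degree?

With φ₁ = 0.0830, φ₂ = 0.1349, Δλ = 2.4060 rad, the forward-azimuth formula gives
θ = atan2( sin Δλ cos φ₂ , cos φ₁ sin φ₂ − sin φ₁ cos φ₂ cos Δλ ) = atan2(0.6649, 0.1950) = 73.66°.
So the initial bearing is 74°.

74°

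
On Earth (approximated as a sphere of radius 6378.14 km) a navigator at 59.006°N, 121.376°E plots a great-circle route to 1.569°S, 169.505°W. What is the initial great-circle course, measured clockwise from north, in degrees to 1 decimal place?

108.9°

With φ₁ = 1.0298, φ₂ = -0.0274, Δλ = 1.2064 rad, the forward-azimuth formula gives
θ = atan2( sin Δλ cos φ₂ , cos φ₁ sin φ₂ − sin φ₁ cos φ₂ cos Δλ ) = atan2(0.9340, -0.3195) = 108.89°.
So the initial bearing is 108.9°.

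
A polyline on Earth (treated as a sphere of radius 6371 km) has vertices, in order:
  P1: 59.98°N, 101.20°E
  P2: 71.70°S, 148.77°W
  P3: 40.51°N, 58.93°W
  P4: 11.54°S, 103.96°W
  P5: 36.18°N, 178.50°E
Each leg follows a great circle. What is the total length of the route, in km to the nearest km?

48126 km

Leg P1→P2: central angle 2.6380 rad, distance 16806.9 km.
Leg P2→P3: central angle 2.2345 rad, distance 14236.2 km.
Leg P3→P4: central angle 1.1631 rad, distance 7410.0 km.
Leg P4→P5: central angle 1.5182 rad, distance 9672.7 km.
Total: 16806.9 + 14236.2 + 7410.0 + 9672.7 ≈ 48126 km.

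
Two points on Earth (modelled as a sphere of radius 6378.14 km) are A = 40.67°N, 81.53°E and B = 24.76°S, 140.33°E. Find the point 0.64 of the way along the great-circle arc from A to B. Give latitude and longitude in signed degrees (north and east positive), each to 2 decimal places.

-0.50°, 120.93°

Central angle δ = 1.4869 rad. Interpolating on the sphere with fraction f = 0.64:
P = [sin((1−f)δ)·A + sin(fδ)·B] / sin δ = 0.5119·A + 0.8172·B in Cartesian coordinates,
giving P = (-0.5140, 0.8577, -0.0087), i.e. latitude -0.50°, longitude 120.93°.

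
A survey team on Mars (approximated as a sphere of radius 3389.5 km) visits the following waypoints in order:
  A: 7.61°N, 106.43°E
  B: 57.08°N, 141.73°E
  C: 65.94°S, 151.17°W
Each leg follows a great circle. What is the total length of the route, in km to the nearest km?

Leg A→B: central angle 0.9875 rad, distance 3347.0 km.
Leg B→C: central angle 2.3189 rad, distance 7860.1 km.
Total: 3347.0 + 7860.1 ≈ 11207 km.

11207 km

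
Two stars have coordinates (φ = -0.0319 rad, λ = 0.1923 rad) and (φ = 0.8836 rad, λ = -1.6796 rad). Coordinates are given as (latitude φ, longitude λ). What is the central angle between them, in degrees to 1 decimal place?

In radians: φ₁ = -0.0319, φ₂ = 0.8836, Δλ = -107.252° = -1.8719 rad.
cos c = sin φ₁ sin φ₂ + cos φ₁ cos φ₂ cos Δλ = (-0.0319)(0.7730) + (0.9995)(0.6344)(-0.2966) = -0.21270,
so c = arccos(-0.21270) = 1.78513 rad.
So the angular separation is 102.3°.

102.3°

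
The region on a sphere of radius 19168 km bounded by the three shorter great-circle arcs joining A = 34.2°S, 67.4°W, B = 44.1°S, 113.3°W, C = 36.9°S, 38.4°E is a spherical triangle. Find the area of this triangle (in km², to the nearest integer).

Side lengths (central angles): a = 1.6587, b = 1.4127, c = 0.6360 rad; semiperimeter s = 1.8537.
By l'Huilier's theorem, tan(E/4) = √[tan(s/2) tan((s−a)/2) tan((s−b)/2) tan((s−c)/2)], giving spherical excess E = 0.5669 rad.
Area = E·R² = 0.5669 × (19168)² ≈ 208301216 km².

208301216 km²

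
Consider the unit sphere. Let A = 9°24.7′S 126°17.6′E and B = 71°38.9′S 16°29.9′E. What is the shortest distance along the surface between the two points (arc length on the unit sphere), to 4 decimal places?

1.5208

Let φ₁ = -0.1643 rad, φ₂ = -1.2505 rad, and Δλ = -1.9163 rad.
cos c = sin φ₁ sin φ₂ + cos φ₁ cos φ₂ cos Δλ = (-0.1635)(-0.9491) + (0.9865)(0.3148)(-0.3387) = 0.05002,
so c = arccos(0.05002) = 1.52076 rad.
On the unit sphere the arc length equals the central angle: 1.5208.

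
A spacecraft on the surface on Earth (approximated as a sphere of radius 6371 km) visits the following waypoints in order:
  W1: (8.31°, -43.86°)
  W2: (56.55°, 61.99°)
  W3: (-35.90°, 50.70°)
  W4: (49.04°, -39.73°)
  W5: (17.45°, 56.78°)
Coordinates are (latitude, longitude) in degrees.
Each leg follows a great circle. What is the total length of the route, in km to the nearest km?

42494 km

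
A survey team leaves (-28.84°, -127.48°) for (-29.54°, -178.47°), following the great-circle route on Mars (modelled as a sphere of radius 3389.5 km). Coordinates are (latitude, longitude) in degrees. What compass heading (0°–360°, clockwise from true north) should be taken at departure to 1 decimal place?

256.1°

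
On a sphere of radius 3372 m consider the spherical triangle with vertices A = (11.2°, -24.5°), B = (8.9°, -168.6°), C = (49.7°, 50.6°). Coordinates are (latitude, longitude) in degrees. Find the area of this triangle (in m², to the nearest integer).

Side lengths (central angles): a = 1.9576, b = 1.2543, c = 2.4264 rad; semiperimeter s = 2.8191.
By l'Huilier's theorem, tan(E/4) = √[tan(s/2) tan((s−a)/2) tan((s−b)/2) tan((s−c)/2)], giving spherical excess E = 2.5676 rad.
Area = E·R² = 2.5676 × (3372)² ≈ 29194042 m².

29194042 m²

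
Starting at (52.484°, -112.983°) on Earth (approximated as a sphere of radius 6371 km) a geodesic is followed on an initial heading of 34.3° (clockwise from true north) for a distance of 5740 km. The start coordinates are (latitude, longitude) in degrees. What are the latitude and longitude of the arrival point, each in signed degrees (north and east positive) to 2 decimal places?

62.48°, -5.92°

Angular distance δ = d/R = 5740/6371 = 0.90096 rad; initial bearing θ = 0.5986 rad.
sin φ₂ = sin φ₁ cos δ + cos φ₁ sin δ cos θ = (0.7932)(0.6209) + (0.6090)(0.7839)(0.8261) = 0.8868, so φ₂ = 62.48°.
Δλ = atan2(sin θ sin δ cos φ₁, cos δ − sin φ₁ sin φ₂) = atan2(0.2690, -0.0826) = 107.060°.
λ₂ = -112.983° + 107.060° = -5.92°.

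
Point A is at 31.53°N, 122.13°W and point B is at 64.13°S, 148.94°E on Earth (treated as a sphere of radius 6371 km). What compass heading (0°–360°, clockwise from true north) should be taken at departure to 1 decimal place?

209.5°

With φ₁ = 0.5503, φ₂ = -1.1193, Δλ = -1.5521 rad, the forward-azimuth formula gives
θ = atan2( sin Δλ cos φ₂ , cos φ₁ sin φ₂ − sin φ₁ cos φ₂ cos Δλ ) = atan2(-0.4363, -0.7712) = -150.50°.
Adding 360° brings this into [0°, 360°): 209.5°.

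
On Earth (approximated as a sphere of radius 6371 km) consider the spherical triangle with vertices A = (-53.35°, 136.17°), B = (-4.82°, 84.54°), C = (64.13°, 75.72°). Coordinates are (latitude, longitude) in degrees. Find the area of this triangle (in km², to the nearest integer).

25267379 km²

Side lengths (central angles): a = 1.2089, b = 2.2061, c = 1.1189 rad; semiperimeter s = 2.2670.
By l'Huilier's theorem, tan(E/4) = √[tan(s/2) tan((s−a)/2) tan((s−b)/2) tan((s−c)/2)], giving spherical excess E = 0.6225 rad.
Area = E·R² = 0.6225 × (6371)² ≈ 25267379 km².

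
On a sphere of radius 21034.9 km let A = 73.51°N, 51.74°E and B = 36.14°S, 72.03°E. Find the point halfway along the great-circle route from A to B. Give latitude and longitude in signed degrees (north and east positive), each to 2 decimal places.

18.90°, 66.79°

Central angle δ = 1.9289 rad. Interpolating on the sphere with fraction f = 0.5:
P = [sin((1−f)δ)·A + sin(fδ)·B] / sin δ = 0.8774·A + 0.8774·B in Cartesian coordinates,
giving P = (0.3728, 0.8696, 0.3239), i.e. latitude 18.90°, longitude 66.79°.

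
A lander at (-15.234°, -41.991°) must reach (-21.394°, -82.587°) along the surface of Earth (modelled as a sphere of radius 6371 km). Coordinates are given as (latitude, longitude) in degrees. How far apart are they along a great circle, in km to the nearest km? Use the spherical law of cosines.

Let φ₁ = -0.2659 rad, φ₂ = -0.3734 rad, and Δλ = -0.7085 rad.
cos c = sin φ₁ sin φ₂ + cos φ₁ cos φ₂ cos Δλ = (-0.2628)(-0.3648) + (0.9649)(0.9311)(0.7593) = 0.77800,
so c = arccos(0.77800) = 0.67932 rad.
Distance = R·c = 6371 × 0.6793 ≈ 4328 km.

4328 km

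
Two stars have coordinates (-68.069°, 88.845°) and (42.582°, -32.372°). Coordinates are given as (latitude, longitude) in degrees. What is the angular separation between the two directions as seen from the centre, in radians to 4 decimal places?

With latitudes φ₁ = -68.069°, φ₂ = 42.582° and longitude difference Δλ = -121.217°:
cos c = sin φ₁ sin φ₂ + cos φ₁ cos φ₂ cos Δλ = (-0.9276)(0.6766) + (0.3735)(0.7363)(-0.5183) = -0.77021,
so c = arccos(-0.77021) = 2.44996 rad.
So the angular separation is 2.4500 rad.

2.4500 rad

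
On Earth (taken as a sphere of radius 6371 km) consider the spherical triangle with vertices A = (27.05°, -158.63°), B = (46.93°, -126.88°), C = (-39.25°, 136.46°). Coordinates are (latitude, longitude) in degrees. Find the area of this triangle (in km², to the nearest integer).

910651 km²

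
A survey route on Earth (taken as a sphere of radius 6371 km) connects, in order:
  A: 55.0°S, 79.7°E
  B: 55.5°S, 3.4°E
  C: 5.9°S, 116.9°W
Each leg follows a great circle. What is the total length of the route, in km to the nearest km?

15872 km

Leg A→B: central angle 0.7197 rad, distance 4585.0 km.
Leg B→C: central angle 1.7717 rad, distance 11287.4 km.
Total: 4585.0 + 11287.4 ≈ 15872 km.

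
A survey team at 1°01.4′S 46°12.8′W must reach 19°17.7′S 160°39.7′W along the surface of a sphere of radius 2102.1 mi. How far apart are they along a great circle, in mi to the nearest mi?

Let φ₁ = -0.0179 rad, φ₂ = -0.3368 rad, and Δλ = -1.9975 rad.
cos c = sin φ₁ sin φ₂ + cos φ₁ cos φ₂ cos Δλ = (-0.0179)(-0.3304) + (0.9998)(0.9438)(-0.4139) = -0.38466,
so c = arccos(-0.38466) = 1.96564 rad.
Distance = R·c = 2102.1 × 1.9656 ≈ 4132 mi.

4132 mi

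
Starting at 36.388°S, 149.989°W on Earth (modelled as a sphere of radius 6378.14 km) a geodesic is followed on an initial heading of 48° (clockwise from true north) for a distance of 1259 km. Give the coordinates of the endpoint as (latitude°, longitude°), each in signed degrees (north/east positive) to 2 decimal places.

-28.43°, -140.45°

Angular distance δ = d/R = 1259/6378.14 = 0.19739 rad; initial bearing θ = 0.8378 rad.
sin φ₂ = sin φ₁ cos δ + cos φ₁ sin δ cos θ = (-0.5933)(0.9806) + (0.8050)(0.1961)(0.6691) = -0.4761, so φ₂ = -28.43°.
Δλ = atan2(sin θ sin δ cos φ₁, cos δ − sin φ₁ sin φ₂) = atan2(0.1173, 0.6981) = 9.540°.
λ₂ = -149.989° + 9.540° = -140.45°.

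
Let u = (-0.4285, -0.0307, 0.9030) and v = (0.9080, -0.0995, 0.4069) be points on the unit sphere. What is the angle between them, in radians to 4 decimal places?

u·v = -0.0186; |u| = 1.0000, |v| = 1.0000.
cos θ = (u·v)/(|u||v|) = -0.0186, so θ = 1.5894 rad.

1.5894 rad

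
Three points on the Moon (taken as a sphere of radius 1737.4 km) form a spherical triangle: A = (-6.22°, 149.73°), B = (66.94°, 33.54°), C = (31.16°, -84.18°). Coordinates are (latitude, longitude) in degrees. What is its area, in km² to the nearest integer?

Side lengths (central angles): a = 1.2449, b = 2.1618, c = 1.8458 rad; semiperimeter s = 2.6262.
By l'Huilier's theorem, tan(E/4) = √[tan(s/2) tan((s−a)/2) tan((s−b)/2) tan((s−c)/2)], giving spherical excess E = 2.0184 rad.
Area = E·R² = 2.0184 × (1737.4)² ≈ 6092764 km².

6092764 km²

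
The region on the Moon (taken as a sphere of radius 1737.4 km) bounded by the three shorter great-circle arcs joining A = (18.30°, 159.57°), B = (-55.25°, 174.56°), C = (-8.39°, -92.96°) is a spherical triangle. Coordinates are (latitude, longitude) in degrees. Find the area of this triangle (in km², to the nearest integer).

4303750 km²

Side lengths (central angles): a = 1.4752, b = 1.9048, c = 1.3028 rad; semiperimeter s = 2.3414.
By l'Huilier's theorem, tan(E/4) = √[tan(s/2) tan((s−a)/2) tan((s−b)/2) tan((s−c)/2)], giving spherical excess E = 1.4258 rad.
Area = E·R² = 1.4258 × (1737.4)² ≈ 4303750 km².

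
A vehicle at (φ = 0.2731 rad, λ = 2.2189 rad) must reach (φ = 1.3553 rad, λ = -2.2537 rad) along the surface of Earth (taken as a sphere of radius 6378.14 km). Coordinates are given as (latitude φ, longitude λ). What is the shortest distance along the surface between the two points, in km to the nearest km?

8639 km

In radians: φ₁ = 0.2731, φ₂ = 1.3553, Δλ = 103.739° = 1.8106 rad.
Haversine: a = sin²(Δφ/2) + cos φ₁ cos φ₂ sin²(Δλ/2) = 0.2653 + (0.9629)(0.2138)(0.6187) = 0.39271.
Central angle c = 2·arcsin(√a) = 1.35454 rad.
Distance = R·c = 6378.14 × 1.3545 ≈ 8639 km.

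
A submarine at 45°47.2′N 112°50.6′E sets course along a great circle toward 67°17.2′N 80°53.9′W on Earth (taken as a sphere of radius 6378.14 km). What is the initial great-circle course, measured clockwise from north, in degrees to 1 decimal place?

Δλ = 166.258° = 2.9018 rad.
y = sin Δλ · cos φ₂ = (0.2375)(0.3861) = 0.0917
x = cos φ₁ sin φ₂ − sin φ₁ cos φ₂ cos Δλ = (0.6973)(0.9224) − (0.7167)(0.3861)(-0.9714) = 0.9121
θ = atan2(y, x) = 5.74°, so the bearing is 5.7°.

5.7°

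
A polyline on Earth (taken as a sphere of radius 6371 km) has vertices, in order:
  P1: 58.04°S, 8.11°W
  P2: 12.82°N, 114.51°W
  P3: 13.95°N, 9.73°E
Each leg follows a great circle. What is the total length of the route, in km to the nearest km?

Leg P1→P2: central angle 1.9113 rad, distance 12177.0 km.
Leg P2→P3: central angle 2.0703 rad, distance 13189.7 km.
Total: 12177.0 + 13189.7 ≈ 25367 km.

25367 km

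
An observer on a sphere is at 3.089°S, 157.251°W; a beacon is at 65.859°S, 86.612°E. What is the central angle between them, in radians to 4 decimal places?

With latitudes φ₁ = -3.089°, φ₂ = -65.859° and longitude difference Δλ = -116.137°:
cos c = sin φ₁ sin φ₂ + cos φ₁ cos φ₂ cos Δλ = (-0.0539)(-0.9125) + (0.9985)(0.4090)(-0.4405) = -0.13073,
so c = arccos(-0.13073) = 1.70190 rad.
So the angular separation is 1.7019 rad.

1.7019 rad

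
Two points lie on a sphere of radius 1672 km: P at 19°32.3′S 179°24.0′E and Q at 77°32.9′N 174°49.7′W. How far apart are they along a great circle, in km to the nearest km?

2835 km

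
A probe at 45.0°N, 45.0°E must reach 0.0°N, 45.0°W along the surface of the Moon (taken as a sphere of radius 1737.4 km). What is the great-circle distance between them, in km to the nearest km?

2729 km

In radians: φ₁ = 0.7854, φ₂ = 0.0000, Δλ = -90.000° = -1.5708 rad.
cos c = sin φ₁ sin φ₂ + cos φ₁ cos φ₂ cos Δλ = (0.7071)(0.0000) + (0.7071)(1.0000)(0.0000) = -0.00000,
so c = arccos(-0.00000) = 1.57080 rad.
Distance = R·c = 1737.4 × 1.5708 ≈ 2729 km.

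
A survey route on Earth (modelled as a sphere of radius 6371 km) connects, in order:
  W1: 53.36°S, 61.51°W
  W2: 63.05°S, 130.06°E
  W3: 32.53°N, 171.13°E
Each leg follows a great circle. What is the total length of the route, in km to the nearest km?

Leg W1→W2: central angle 1.1037 rad, distance 7031.7 km.
Leg W2→W3: central angle 1.7633 rad, distance 11233.7 km.
Total: 7031.7 + 11233.7 ≈ 18265 km.

18265 km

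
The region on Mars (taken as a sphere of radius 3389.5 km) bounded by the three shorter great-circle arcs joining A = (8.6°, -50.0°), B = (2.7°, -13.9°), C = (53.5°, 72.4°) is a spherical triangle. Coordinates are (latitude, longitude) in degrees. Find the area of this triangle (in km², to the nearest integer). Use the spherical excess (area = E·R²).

Side lengths (central angles): a = 1.4945, b = 1.7670, c = 0.6350 rad; semiperimeter s = 1.9483.
By l'Huilier's theorem, tan(E/4) = √[tan(s/2) tan((s−a)/2) tan((s−b)/2) tan((s−c)/2)], giving spherical excess E = 0.6123 rad.
Area = E·R² = 0.6123 × (3389.5)² ≈ 7034842 km².

7034842 km²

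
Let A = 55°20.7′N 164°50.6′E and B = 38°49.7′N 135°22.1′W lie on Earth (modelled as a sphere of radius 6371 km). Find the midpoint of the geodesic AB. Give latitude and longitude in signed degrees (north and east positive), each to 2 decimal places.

51.02°, -160.13°

The central angle between A and B is δ = 0.7397 rad.
With f = 0.5, the slerp weights are sin((1−f)δ)/sin δ = 0.5363 and sin(fδ)/sin δ = 0.5363.
Weighted sum of the unit vectors: (0.5363)·(-0.5489,0.1487,0.8226) + (0.5363)·(-0.5544,-0.5473,0.6270) = (-0.5916, -0.2138, 0.7774).
Converting back: φ = atan2(z, √(x²+y²)) = 51.02°, λ = atan2(y, x) = -160.13°.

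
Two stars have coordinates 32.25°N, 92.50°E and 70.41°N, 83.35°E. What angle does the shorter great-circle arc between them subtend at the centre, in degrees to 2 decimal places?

38.49°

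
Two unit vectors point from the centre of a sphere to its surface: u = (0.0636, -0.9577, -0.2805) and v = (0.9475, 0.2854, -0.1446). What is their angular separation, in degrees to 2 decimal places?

u·v = -0.1725; |u| = 1.0000, |v| = 1.0001.
cos θ = (u·v)/(|u||v|) = -0.1725, so θ = 99.93°.

99.93°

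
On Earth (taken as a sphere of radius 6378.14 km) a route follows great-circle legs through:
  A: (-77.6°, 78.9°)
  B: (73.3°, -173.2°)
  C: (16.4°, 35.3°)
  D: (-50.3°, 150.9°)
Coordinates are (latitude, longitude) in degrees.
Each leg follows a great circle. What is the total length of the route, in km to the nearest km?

41171 km

Leg A→B: central angle 2.8386 rad, distance 18104.9 km.
Leg B→C: central angle 1.5426 rad, distance 9839.1 km.
Leg C→D: central angle 2.0737 rad, distance 13226.6 km.
Total: 18104.9 + 9839.1 + 13226.6 ≈ 41171 km.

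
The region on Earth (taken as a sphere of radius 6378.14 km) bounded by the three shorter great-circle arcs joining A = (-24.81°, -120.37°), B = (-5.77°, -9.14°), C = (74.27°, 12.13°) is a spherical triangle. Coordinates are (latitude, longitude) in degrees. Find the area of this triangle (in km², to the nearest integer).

98223433 km²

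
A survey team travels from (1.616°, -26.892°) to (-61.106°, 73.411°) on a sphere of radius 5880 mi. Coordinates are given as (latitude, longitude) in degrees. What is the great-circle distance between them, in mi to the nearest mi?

Let φ₁ = 0.0282 rad, φ₂ = -1.0665 rad, and Δλ = 1.7506 rad.
Haversine: a = sin²(Δφ/2) + cos φ₁ cos φ₂ sin²(Δλ/2) = 0.2708 + (0.9996)(0.4832)(0.5894) = 0.55554.
Central angle c = 2·arcsin(√a) = 1.68210 rad.
Distance = R·c = 5880 × 1.6821 ≈ 9891 mi.

9891 mi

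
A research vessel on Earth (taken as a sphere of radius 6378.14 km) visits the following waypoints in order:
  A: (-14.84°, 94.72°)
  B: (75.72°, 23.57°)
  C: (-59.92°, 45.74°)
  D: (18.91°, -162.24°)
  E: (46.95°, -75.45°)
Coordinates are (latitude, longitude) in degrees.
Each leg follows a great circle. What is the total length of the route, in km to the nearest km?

Leg A→B: central angle 1.7428 rad, distance 11115.9 km.
Leg B→C: central angle 2.3805 rad, distance 15183.3 km.
Leg C→D: central angle 2.3450 rad, distance 14957.0 km.
Leg D→E: central angle 1.2943 rad, distance 8255.2 km.
Total: 11115.9 + 15183.3 + 14957.0 + 8255.2 ≈ 49511 km.

49511 km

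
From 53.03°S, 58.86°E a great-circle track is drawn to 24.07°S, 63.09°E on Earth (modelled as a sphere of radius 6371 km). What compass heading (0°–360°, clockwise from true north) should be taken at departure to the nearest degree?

8°

With φ₁ = -0.9255, φ₂ = -0.4201, Δλ = 0.0738 rad, the forward-azimuth formula gives
θ = atan2( sin Δλ cos φ₂ , cos φ₁ sin φ₂ − sin φ₁ cos φ₂ cos Δλ ) = atan2(0.0673, 0.4822) = 7.95°.
So the initial bearing is 8°.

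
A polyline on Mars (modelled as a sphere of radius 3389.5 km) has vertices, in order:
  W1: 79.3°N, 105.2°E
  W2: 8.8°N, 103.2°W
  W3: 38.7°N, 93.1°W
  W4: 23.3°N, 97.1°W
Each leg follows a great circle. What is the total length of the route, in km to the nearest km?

8143 km

Leg W1→W2: central angle 1.5819 rad, distance 5361.7 km.
Leg W2→W3: central angle 0.5454 rad, distance 1848.5 km.
Leg W3→W4: central angle 0.2753 rad, distance 933.1 km.
Total: 5361.7 + 1848.5 + 933.1 ≈ 8143 km.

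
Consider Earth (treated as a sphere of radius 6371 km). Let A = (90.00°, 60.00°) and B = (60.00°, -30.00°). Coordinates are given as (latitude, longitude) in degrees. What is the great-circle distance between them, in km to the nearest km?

Let φ₁ = 1.5708 rad, φ₂ = 1.0472 rad, and Δλ = -1.5708 rad.
cos c = sin φ₁ sin φ₂ + cos φ₁ cos φ₂ cos Δλ = (1.0000)(0.8660) + (0.0000)(0.5000)(0.0000) = 0.86603,
so c = arccos(0.86603) = 0.52360 rad.
Distance = R·c = 6371 × 0.5236 ≈ 3336 km.

3336 km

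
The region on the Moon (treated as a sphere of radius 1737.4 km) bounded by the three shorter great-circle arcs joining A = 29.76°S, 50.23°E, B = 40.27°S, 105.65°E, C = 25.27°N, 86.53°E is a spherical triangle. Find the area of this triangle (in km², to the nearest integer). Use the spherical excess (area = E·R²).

1529003 km²

Side lengths (central angles): a = 1.1853, b = 1.1365, c = 0.7999 rad; semiperimeter s = 1.5608.
By l'Huilier's theorem, tan(E/4) = √[tan(s/2) tan((s−a)/2) tan((s−b)/2) tan((s−c)/2)], giving spherical excess E = 0.5065 rad.
Area = E·R² = 0.5065 × (1737.4)² ≈ 1529003 km².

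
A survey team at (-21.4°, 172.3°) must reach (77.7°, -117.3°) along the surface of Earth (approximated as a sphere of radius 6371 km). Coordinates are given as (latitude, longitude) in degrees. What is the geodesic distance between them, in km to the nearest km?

11882 km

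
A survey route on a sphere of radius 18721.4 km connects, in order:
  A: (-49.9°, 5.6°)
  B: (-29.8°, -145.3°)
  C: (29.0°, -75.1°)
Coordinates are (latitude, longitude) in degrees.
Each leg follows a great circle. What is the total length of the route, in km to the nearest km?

Leg A→B: central angle 1.6793 rad, distance 31438.0 km.
Leg B→C: central angle 1.5546 rad, distance 29105.1 km.
Total: 31438.0 + 29105.1 ≈ 60543 km.

60543 km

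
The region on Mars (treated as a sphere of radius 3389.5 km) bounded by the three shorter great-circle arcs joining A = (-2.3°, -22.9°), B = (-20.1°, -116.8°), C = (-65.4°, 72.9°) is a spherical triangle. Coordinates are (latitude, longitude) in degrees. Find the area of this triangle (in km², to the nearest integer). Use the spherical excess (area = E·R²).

19575836 km²

Side lengths (central angles): a = 1.6437, b = 1.5763, c = 1.6208 rad; semiperimeter s = 2.4205.
By l'Huilier's theorem, tan(E/4) = √[tan(s/2) tan((s−a)/2) tan((s−b)/2) tan((s−c)/2)], giving spherical excess E = 1.7039 rad.
Area = E·R² = 1.7039 × (3389.5)² ≈ 19575836 km².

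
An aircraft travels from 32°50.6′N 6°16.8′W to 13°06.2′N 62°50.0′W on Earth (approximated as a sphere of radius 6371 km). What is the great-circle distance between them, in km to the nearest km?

6113 km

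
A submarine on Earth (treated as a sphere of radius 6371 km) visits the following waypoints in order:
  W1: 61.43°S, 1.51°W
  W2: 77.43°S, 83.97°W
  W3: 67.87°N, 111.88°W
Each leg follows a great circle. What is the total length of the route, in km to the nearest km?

Leg W1→W2: central angle 0.5139 rad, distance 3274.0 km.
Leg W2→W3: central angle 2.5529 rad, distance 16264.7 km.
Total: 3274.0 + 16264.7 ≈ 19539 km.

19539 km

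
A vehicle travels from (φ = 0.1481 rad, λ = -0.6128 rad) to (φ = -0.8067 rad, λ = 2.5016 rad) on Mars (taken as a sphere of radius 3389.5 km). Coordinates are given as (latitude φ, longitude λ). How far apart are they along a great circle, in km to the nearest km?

8415 km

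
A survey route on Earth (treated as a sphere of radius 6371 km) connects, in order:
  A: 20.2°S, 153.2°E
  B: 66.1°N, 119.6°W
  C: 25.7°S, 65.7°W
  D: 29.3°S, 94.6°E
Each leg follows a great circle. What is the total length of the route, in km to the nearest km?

Leg A→B: central angle 1.8725 rad, distance 11929.5 km.
Leg B→C: central angle 1.7532 rad, distance 11169.5 km.
Leg C→D: central angle 2.1266 rad, distance 13548.3 km.
Total: 11929.5 + 11169.5 + 13548.3 ≈ 36647 km.

36647 km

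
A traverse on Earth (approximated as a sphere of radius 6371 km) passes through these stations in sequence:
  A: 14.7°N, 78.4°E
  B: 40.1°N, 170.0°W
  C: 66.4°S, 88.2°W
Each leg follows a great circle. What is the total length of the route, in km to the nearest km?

Leg A→B: central angle 1.6799 rad, distance 10702.8 km.
Leg B→C: central angle 2.1491 rad, distance 13691.7 km.
Total: 10702.8 + 13691.7 ≈ 24395 km.

24395 km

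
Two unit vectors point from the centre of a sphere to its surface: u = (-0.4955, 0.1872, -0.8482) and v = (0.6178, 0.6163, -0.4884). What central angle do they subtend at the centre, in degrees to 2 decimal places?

u·v = 0.2235; |u| = 1.0000, |v| = 1.0000.
cos θ = (u·v)/(|u||v|) = 0.2235, so θ = 77.08°.

77.08°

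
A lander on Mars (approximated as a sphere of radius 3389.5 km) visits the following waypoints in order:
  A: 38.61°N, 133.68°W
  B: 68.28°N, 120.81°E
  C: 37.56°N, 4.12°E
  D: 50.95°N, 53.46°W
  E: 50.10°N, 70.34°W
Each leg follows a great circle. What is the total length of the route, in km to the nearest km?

10471 km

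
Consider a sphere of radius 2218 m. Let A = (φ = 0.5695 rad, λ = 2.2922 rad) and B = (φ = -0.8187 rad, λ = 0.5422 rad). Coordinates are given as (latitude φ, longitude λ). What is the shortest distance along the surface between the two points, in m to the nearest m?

4636 m

In radians: φ₁ = 0.5695, φ₂ = -0.8187, Δλ = -100.268° = -1.7500 rad.
cos c = sin φ₁ sin φ₂ + cos φ₁ cos φ₂ cos Δλ = (0.5392)(-0.7303) + (0.8422)(0.6832)(-0.1782) = -0.49632,
so c = arccos(-0.49632) = 2.09015 rad.
Distance = R·c = 2218 × 2.0901 ≈ 4636 m.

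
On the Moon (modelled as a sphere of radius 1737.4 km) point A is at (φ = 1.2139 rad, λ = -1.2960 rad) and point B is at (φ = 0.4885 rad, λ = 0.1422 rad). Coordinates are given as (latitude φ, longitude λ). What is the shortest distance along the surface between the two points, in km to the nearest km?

In radians: φ₁ = 1.2139, φ₂ = 0.4885, Δλ = 82.403° = 1.4382 rad.
cos c = sin φ₁ sin φ₂ + cos φ₁ cos φ₂ cos Δλ = (0.9370)(0.4693) + (0.3494)(0.8830)(0.1322) = 0.48052,
so c = arccos(0.48052) = 1.06955 rad.
Distance = R·c = 1737.4 × 1.0696 ≈ 1858 km.

1858 km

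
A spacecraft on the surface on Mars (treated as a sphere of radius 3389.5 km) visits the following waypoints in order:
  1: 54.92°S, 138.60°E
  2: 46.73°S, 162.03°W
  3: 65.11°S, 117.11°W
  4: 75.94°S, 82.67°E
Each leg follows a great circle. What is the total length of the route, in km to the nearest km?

6255 km

Leg 1→2: central angle 0.6492 rad, distance 2200.4 km.
Leg 2→3: central angle 0.5261 rad, distance 1783.2 km.
Leg 3→4: central angle 0.6702 rad, distance 2271.5 km.
Total: 2200.4 + 1783.2 + 2271.5 ≈ 6255 km.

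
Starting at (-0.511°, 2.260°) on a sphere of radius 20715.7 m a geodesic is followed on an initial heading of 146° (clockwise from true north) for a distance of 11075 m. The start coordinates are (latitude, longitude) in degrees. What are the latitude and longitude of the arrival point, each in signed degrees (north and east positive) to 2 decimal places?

Angular distance δ = d/R = 11075/20715.7 = 0.53462 rad; initial bearing θ = 2.5482 rad.
sin φ₂ = sin φ₁ cos δ + cos φ₁ sin δ cos θ = (-0.0089)(0.8605) + (1.0000)(0.5095)(-0.8290) = -0.4301, so φ₂ = -25.47°.
Δλ = atan2(sin θ sin δ cos φ₁, cos δ − sin φ₁ sin φ₂) = atan2(0.2849, 0.8566) = 18.397°.
λ₂ = 2.260° + 18.397° = 20.66°.

-25.47°, 20.66°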